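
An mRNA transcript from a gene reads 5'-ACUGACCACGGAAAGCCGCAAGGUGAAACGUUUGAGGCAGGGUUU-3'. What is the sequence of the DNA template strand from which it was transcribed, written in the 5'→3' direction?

5'-AAACCCTGCCTCAAACGTTTCACCTTGCGGCTTTCCGTGGTCAGT-3'

Replace U with T to get the coding DNA strand: ACTGACCACGGAAAGCCGCAAGGTGAAACGTTTGAGGCAGGGTTT. The template strand is its reverse complement (complement TGACTGGTGCCTTTCGGCGTTCCACTTTGCAAACTCCGTCCCAAA, then reverse).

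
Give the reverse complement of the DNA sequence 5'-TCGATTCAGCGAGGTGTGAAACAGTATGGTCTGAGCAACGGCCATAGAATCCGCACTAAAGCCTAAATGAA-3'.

5'-TTCATTTAGGCTTTAGTGCGGATTCTATGGCCGTTGCTCAGACCATACTGTTTCACACCTCGCTGAATCGA-3'

Complement each base (A↔T, G↔C): AGCTAAGTCGCTCCACACTTTGTCATACCAGACTCGTTGCCGGTATCTTAGGCGTGATTTCGGATTTACTT. Then reverse.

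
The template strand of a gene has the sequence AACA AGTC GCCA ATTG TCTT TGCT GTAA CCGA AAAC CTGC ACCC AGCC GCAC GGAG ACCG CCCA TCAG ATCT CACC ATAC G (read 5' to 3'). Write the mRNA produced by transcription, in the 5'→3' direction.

5′-CGUAUGGUGAGAUCUGAUGGGCGGUCUCCGUGCGGCUGGGUGCAGGUUUUCGGUUACAGCAAAGACAAUUGGCGACUUGUU-3′

RNA polymerase reads the template 3'→5' and synthesizes mRNA 5'→3' by base-pairing (A→U, T→A, G↔C). The complement of the template is TTGTTCAGCGGTTAACAGAAACGACATTGGCTTTTGGACGTGGGTCGGCGTGCCTCTGGCGGGTAGTCTAGAGTGGTATGC; antiparallel, so 5'→3' the coding strand is CGTATGGTGAGATCTGATGGGCGGTCTCCGTGCGGCTGGGTGCAGGTTTTCGGTTACAGCAAAGACAATTGGCGACTTGTT. Replace T with U for the mRNA.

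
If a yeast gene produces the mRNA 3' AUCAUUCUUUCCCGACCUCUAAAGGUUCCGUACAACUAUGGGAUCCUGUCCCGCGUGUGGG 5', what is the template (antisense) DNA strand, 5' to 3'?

5'-TAGTAAGAAAGGGCTGGAGATTTCCAAGGCATGTTGATACCCTAGGACAGGGCGCACACCC-3'

Written 5'→3' the mRNA is GGGUGUGCGCCCUGUCCUAGGGUAUCAACAUGCCUUGGAAAUCUCCAGCCCUUUCUUACUA, so the coding DNA strand is GGGTGTGCGCCCTGTCCTAGGGTATCAACATGCCTTGGAAATCTCCAGCCCTTTCTTACTA. The template is its reverse complement.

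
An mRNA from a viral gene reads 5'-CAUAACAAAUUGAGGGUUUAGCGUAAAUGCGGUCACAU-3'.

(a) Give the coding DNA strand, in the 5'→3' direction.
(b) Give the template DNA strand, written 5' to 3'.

(a) The coding strand matches the mRNA with U→T.
(b) The template strand is the reverse complement of the coding strand.

(a) 5'-CATAACAAATTGAGGGTTTAGCGTAAATGCGGTCACAT-3'
(b) 5'-ATGTGACCGCATTTACGCTAAACCCTCAATTTGTTATG-3'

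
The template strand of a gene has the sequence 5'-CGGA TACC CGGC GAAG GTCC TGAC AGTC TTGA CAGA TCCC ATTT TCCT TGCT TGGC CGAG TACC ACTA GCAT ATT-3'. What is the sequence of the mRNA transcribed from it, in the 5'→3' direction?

5'-AAUAUGCUAGUGGUACUCGGCCAAGCAAGGAAAAUGGGAUCUGUCAAGACUGUCAGGACCUUCGCCGGGUAUCCG-3'

The mRNA has the sequence of the coding strand (reverse complement of the template) with T→U. Reverse complement of CGGATACCCGGCGAAGGTCCTGACAGTCTTGACAGATCCCATTTTCCTTGCTTGGCCGAGTACCACTAGCATATT is AATATGCTAGTGGTACTCGGCCAAGCAAGGAAAATGGGATCTGTCAAGACTGTCAGGACCTTCGCCGGGTATCCG; then T→U.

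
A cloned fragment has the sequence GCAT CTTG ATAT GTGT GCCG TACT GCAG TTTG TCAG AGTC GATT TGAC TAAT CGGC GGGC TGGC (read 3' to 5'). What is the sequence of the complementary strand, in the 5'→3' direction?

The strand is given 3'→5', so its complement runs 5'→3' in the same left-to-right order: pair each base A↔T, G↔C.

5′-CGTAGAACTATACACACGGCATGACGTCAAACAGTCTCAGCTAAACTGATTAGCCGCCCGACCG-3′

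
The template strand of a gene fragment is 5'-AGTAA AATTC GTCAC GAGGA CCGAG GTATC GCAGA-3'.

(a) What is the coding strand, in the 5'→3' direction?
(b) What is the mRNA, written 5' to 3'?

(a) 5'-TCTGCGATACCTCGGTCCTCGTGACGAATTTTACT-3'
(b) 5′-UCUGCGAUACCUCGGUCCUCGUGACGAAUUUUACU-3′

(a) The coding strand is the reverse complement of the template: complement TCATTTTAAGCAGTGCTCCTGGCTCCATAGCGTCT, then reverse.
(b) mRNA has the coding-strand sequence with T→U.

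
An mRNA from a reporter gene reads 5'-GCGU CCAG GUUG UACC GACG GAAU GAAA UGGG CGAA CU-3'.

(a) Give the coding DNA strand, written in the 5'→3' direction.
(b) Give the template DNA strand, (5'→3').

(a) The coding strand matches the mRNA with U→T.
(b) The template strand is the reverse complement of the coding strand.

(a) 5'-GCGTCCAGGTTGTACCGACGGAATGAAATGGGCGAACT-3'
(b) 5′-AGTTCGCCCATTTCATTCCGTCGGTACAACCTGGACGC-3′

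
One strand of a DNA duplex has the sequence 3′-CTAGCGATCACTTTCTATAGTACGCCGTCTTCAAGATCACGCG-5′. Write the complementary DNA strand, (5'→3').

The strand is given 3'→5', so its complement runs 5'→3' in the same left-to-right order: pair each base A↔T, G↔C.

5'-GATCGCTAGTGAAAGATATCATGCGGCAGAAGTTCTAGTGCGC-3'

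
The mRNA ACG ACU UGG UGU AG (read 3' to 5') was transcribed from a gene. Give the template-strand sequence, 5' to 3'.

5'-TGCTGAACCACATC-3'

Written 5'→3' the mRNA is GAUGUGGUUCAGCA, so the coding DNA strand is GATGTGGTTCAGCA. The template is its reverse complement.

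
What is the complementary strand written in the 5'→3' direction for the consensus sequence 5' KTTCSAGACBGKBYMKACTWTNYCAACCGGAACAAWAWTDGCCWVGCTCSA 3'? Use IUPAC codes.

Standard pairs A↔T, G↔C; ambiguity codes pair Y↔R, M↔K, W↔W, S↔S, B↔V, D↔H, N↔N. Complement (MAAGSTCTGVCMVRKMTGAWANRGTTGGCCTTGTTWTWAHCGGWBCGAGST), then reverse for 5'→3'.

5'-TSGAGCBWGGCHAWTWTTGTTCCGGTTGRNAWAGTMKRVMCVGTCTSGAAM-3'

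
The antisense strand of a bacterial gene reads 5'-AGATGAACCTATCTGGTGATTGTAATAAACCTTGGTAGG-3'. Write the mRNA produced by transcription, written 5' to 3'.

RNA polymerase reads the template 3'→5' and synthesizes mRNA 5'→3' by base-pairing (A→U, T→A, G↔C). The complement of the template is TCTACTTGGATAGACCACTAACATTATTTGGAACCATCC; antiparallel, so 5'→3' the coding strand is CCTACCAAGGTTTATTACAATCACCAGATAGGTTCATCT. Replace T with U for the mRNA.

5'-CCUACCAAGGUUUAUUACAAUCACCAGAUAGGUUCAUCU-3'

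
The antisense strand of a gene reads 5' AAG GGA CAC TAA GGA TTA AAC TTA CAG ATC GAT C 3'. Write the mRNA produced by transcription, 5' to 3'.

5'-GAUCGAUCUGUAAGUUUAAUCCUUAGUGUCCCUU-3'

RNA polymerase reads the template 3'→5' and synthesizes mRNA 5'→3' by base-pairing (A→U, T→A, G↔C). The complement of the template is TTCCCTGTGATTCCTAATTTGAATGTCTAGCTAG; antiparallel, so 5'→3' the coding strand is GATCGATCTGTAAGTTTAATCCTTAGTGTCCCTT. Replace T with U for the mRNA.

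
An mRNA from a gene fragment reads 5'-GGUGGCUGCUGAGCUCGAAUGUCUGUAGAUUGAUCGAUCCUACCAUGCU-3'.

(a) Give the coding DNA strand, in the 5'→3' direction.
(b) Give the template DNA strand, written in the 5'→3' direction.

(a) 5′-GGTGGCTGCTGAGCTCGAATGTCTGTAGATTGATCGATCCTACCATGCT-3′
(b) 5'-AGCATGGTAGGATCGATCAATCTACAGACATTCGAGCTCAGCAGCCACC-3'

(a) The coding strand matches the mRNA with U→T.
(b) The template strand is the reverse complement of the coding strand.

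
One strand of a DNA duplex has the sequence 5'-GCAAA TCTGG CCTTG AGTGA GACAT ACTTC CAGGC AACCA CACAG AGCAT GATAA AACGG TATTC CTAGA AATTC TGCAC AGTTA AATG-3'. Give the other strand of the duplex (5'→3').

5′-CATTTAACTGTGCAGAATTTCTAGGAATACCGTTTTATCATGCTCTGTGTGGTTGCCTGGAAGTATGTCTCACTCAAGGCCAGATTTGC-3′

Pairing A↔T and G↔C gives CGTTTAGACCGGAACTCACTCTGTATGAAGGTCCGTTGGTGTGTCTCGTACTATTTTGCCATAAGGATCTTTAAGACGTGTCAATTTAC, running 3'→5'. Reverse for the 5'→3' convention.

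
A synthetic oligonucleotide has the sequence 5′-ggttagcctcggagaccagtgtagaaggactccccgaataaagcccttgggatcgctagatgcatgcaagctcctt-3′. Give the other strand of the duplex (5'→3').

Pairing A↔T and G↔C gives CCAATCGGAGCCTCTGGTCACATCTTCCTGAGGGGCTTATTTCGGGAACCCTAGCGATCTACGTACGTTCGAGGAA, running 3'→5'. Reverse for the 5'→3' convention.

5'-AAGGAGCTTGCATGCATCTAGCGATCCCAAGGGCTTTATTCGGGGAGTCCTTCTACACTGGTCTCCGAGGCTAACC-3'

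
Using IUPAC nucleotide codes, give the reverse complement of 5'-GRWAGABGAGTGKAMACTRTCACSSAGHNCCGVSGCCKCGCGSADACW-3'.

5'-WGTHTSCGCGMGGCSBCGGNDCTSSGTGAYAGTKTMCACTCVTCTWYC-3'

Standard pairs A↔T, G↔C; ambiguity codes pair R↔Y, M↔K, W↔W, S↔S, B↔V, D↔H, N↔N. Complement (CYWTCTVCTCACMTKTGAYAGTGSSTCDNGGCBSCGGMGCGCSTHTGW), then reverse for 5'→3'.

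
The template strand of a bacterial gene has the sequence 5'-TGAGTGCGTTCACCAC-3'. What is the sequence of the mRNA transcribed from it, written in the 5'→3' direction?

The mRNA has the sequence of the coding strand (reverse complement of the template) with T→U. Reverse complement of TGAGTGCGTTCACCAC is GTGGTGAACGCACTCA; then T→U.

5'-GUGGUGAACGCACUCA-3'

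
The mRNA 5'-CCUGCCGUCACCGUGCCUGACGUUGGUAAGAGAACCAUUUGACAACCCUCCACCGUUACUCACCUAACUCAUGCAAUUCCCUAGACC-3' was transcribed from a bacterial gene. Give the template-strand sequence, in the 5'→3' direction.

5'-GGTCTAGGGAATTGCATGAGTTAGGTGAGTAACGGTGGAGGGTTGTCAAATGGTTCTCTTACCAACGTCAGGCACGGTGACGGCAGG-3'

Replace U with T to get the coding DNA strand: CCTGCCGTCACCGTGCCTGACGTTGGTAAGAGAACCATTTGACAACCCTCCACCGTTACTCACCTAACTCATGCAATTCCCTAGACC. The template strand is its reverse complement (complement GGACGGCAGTGGCACGGACTGCAACCATTCTCTTGGTAAACTGTTGGGAGGTGGCAATGAGTGGATTGAGTACGTTAAGGGATCTGG, then reverse).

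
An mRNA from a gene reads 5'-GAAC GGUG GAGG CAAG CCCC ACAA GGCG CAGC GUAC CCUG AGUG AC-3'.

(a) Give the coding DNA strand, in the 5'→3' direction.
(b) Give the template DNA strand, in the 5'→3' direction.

(a) The coding strand matches the mRNA with U→T.
(b) The template strand is the reverse complement of the coding strand.

(a) 5′-GAACGGTGGAGGCAAGCCCCACAAGGCGCAGCGTACCCTGAGTGAC-3′
(b) 5'-GTCACTCAGGGTACGCTGCGCCTTGTGGGGCTTGCCTCCACCGTTC-3'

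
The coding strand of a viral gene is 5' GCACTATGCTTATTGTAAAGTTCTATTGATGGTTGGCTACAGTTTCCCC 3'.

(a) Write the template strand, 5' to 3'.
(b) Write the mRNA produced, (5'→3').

(a) The template strand is the reverse complement of the coding strand: complement CGTGATACGAATAACATTTCAAGATAACTACCAACCGATGTCAAAGGGG, then reverse.
(b) mRNA matches the coding strand with T→U.

(a) 5'-GGGGAAACTGTAGCCAACCATCAATAGAACTTTACAATAAGCATAGTGC-3'
(b) 5'-GCACUAUGCUUAUUGUAAAGUUCUAUUGAUGGUUGGCUACAGUUUCCCC-3'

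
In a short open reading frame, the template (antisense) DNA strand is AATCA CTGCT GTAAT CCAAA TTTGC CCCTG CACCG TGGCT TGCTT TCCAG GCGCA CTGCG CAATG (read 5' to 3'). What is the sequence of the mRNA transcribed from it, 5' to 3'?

5'-CAUUGCGCAGUGCGCCUGGAAAGCAAGCCACGGUGCAGGGGCAAAUUUGGAUUACAGCAGUGAUU-3'

The mRNA has the sequence of the coding strand (reverse complement of the template) with T→U. Reverse complement of AATCACTGCTGTAATCCAAATTTGCCCCTGCACCGTGGCTTGCTTTCCAGGCGCACTGCGCAATG is CATTGCGCAGTGCGCCTGGAAAGCAAGCCACGGTGCAGGGGCAAATTTGGATTACAGCAGTGATT; then T→U.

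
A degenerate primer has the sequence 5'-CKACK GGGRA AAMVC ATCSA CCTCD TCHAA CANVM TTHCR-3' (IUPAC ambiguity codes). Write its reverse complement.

Standard pairs A↔T, G↔C; ambiguity codes pair R↔Y, M↔K, S↔S, D↔H, V↔B, N↔N. Complement (GMTGMCCCYTTTKBGTAGSTGGAGHAGDTTGTNBKAADGY), then reverse for 5'→3'.

5′-YGDAAKBNTGTTDGAHGAGGTSGATGBKTTTYCCCMGTMG-3′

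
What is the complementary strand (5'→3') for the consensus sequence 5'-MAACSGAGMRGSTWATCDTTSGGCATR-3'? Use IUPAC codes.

Standard pairs A↔T, G↔C; ambiguity codes pair R↔Y, M↔K, W↔W, S↔S, D↔H. Complement (KTTGSCTCKYCSAWTAGHAASCCGTAY), then reverse for 5'→3'.

5'-YATGCCSAAHGATWASCYKCTCSGTTK-3'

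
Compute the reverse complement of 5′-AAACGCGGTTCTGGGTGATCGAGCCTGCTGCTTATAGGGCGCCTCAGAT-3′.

5′-ATCTGAGGCGCCCTATAAGCAGCAGGCTCGATCACCCAGAACCGCGTTT-3′

Complement each base (A↔T, G↔C): TTTGCGCCAAGACCCACTAGCTCGGACGACGAATATCCCGCGGAGTCTA. Then reverse.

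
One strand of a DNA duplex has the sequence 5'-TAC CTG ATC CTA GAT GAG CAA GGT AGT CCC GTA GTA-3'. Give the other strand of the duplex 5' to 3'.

Pairing A↔T and G↔C gives ATGGACTAGGATCTACTCGTTCCATCAGGGCATCAT, running 3'→5'. Reverse for the 5'→3' convention.

5′-TACTACGGGACTACCTTGCTCATCTAGGATCAGGTA-3′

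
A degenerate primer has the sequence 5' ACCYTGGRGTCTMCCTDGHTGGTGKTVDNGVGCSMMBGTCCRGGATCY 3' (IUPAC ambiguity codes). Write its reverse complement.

5′-RGATCCYGGACVKKSGCBCNHBAMCACCADCHAGGKAGACYCCARGGT-3′

Standard pairs A↔T, G↔C; ambiguity codes pair R↔Y, M↔K, S↔S, B↔V, D↔H, N↔N. Complement (TGGRACCYCAGAKGGAHCDACCACMABHNCBCGSKKVCAGGYCCTAGR), then reverse for 5'→3'.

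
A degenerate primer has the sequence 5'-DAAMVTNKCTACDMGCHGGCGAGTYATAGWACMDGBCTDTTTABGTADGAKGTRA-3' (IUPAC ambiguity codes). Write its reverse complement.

5′-TYACMTCHTACVTAAAHAGVCHKGTWCTATRACTCGCCDGCKHGTAGMNABKTTH-3′

Standard pairs A↔T, G↔C; ambiguity codes pair R↔Y, M↔K, W↔W, B↔V, D↔H, N↔N. Complement (HTTKBANMGATGHKCGDCCGCTCARTATCWTGKHCVGAHAAATVCATHCTMCAYT), then reverse for 5'→3'.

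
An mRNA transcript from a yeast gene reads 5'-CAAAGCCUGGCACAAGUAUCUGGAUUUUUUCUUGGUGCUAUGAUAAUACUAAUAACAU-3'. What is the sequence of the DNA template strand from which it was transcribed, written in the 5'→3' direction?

Replace U with T to get the coding DNA strand: CAAAGCCTGGCACAAGTATCTGGATTTTTTCTTGGTGCTATGATAATACTAATAACAT. The template strand is its reverse complement (complement GTTTCGGACCGTGTTCATAGACCTAAAAAAGAACCACGATACTATTATGATTATTGTA, then reverse).

5'-ATGTTATTAGTATTATCATAGCACCAAGAAAAAATCCAGATACTTGTGCCAGGCTTTG-3'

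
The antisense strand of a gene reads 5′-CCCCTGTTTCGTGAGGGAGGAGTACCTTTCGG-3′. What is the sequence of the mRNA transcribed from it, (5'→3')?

5'-CCGAAAGGUACUCCUCCCUCACGAAACAGGGG-3'

RNA polymerase reads the template 3'→5' and synthesizes mRNA 5'→3' by base-pairing (A→U, T→A, G↔C). The complement of the template is GGGGACAAAGCACTCCCTCCTCATGGAAAGCC; antiparallel, so 5'→3' the coding strand is CCGAAAGGTACTCCTCCCTCACGAAACAGGGG. Replace T with U for the mRNA.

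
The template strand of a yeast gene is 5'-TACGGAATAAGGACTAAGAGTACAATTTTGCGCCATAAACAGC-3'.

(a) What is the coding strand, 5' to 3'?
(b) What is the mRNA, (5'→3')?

(a) The coding strand is the reverse complement of the template: complement ATGCCTTATTCCTGATTCTCATGTTAAAACGCGGTATTTGTCG, then reverse.
(b) mRNA has the coding-strand sequence with T→U.

(a) 5'-GCTGTTTATGGCGCAAAATTGTACTCTTAGTCCTTATTCCGTA-3'
(b) 5′-GCUGUUUAUGGCGCAAAAUUGUACUCUUAGUCCUUAUUCCGUA-3′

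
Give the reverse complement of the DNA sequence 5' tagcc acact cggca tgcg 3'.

5'-CGCATGCCGAGTGTGGCTA-3'

Complement each base (A↔T, G↔C): ATCGGTGTGAGCCGTACGC. Then reverse.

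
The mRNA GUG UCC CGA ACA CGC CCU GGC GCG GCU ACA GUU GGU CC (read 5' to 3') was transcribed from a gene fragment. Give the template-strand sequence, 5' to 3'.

5'-GGACCAACTGTAGCCGCGCCAGGGCGTGTTCGGGACAC-3'

Replace U with T to get the coding DNA strand: GTGTCCCGAACACGCCCTGGCGCGGCTACAGTTGGTCC. The template strand is its reverse complement (complement CACAGGGCTTGTGCGGGACCGCGCCGATGTCAACCAGG, then reverse).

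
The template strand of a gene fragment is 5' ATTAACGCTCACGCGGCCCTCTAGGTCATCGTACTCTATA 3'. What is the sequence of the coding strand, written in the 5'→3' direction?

5'-TATAGAGTACGATGACCTAGAGGGCCGCGTGAGCGTTAAT-3'

The coding strand is complementary and antiparallel to the template: take the complement (A↔T, G↔C) and reverse.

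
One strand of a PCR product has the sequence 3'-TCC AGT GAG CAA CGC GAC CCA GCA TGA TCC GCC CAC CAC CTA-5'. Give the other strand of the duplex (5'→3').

5′-AGGTCACTCGTTGCGCTGGGTCGTACTAGGCGGGTGGTGGAT-3′

The strand is given 3'→5', so its complement runs 5'→3' in the same left-to-right order: pair each base A↔T, G↔C.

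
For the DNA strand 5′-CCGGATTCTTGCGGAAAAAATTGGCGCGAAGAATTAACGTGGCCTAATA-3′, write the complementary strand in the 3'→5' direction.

3'-GGCCTAAGAACGCCTTTTTTAACCGCGCTTCTTAATTGCACCGGATTAT-5'

Base-pairing A↔T, G↔C gives the complement. The complementary strand is antiparallel, so paired with a 5'→3' strand it runs 3'→5'.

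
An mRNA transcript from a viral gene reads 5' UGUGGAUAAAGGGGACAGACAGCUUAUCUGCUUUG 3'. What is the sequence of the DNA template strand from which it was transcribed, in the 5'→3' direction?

5'-CAAAGCAGATAAGCTGTCTGTCCCCTTTATCCACA-3'

Replace U with T to get the coding DNA strand: TGTGGATAAAGGGGACAGACAGCTTATCTGCTTTG. The template strand is its reverse complement (complement ACACCTATTTCCCCTGTCTGTCGAATAGACGAAAC, then reverse).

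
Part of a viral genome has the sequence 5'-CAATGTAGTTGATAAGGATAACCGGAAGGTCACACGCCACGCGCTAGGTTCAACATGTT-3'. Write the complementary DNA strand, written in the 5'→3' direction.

5′-AACATGTTGAACCTAGCGCGTGGCGTGTGACCTTCCGGTTATCCTTATCAACTACATTG-3′

The complement of CAATGTAGTTGATAAGGATAACCGGAAGGTCACACGCCACGCGCTAGGTTCAACATGTT is GTTACATCAACTATTCCTATTGGCCTTCCAGTGTGCGGTGCGCGATCCAAGTTGTACAA (A↔T, G↔C). DNA strands are antiparallel, so the complementary strand runs 3'→5'; reversing gives the 5'→3' form.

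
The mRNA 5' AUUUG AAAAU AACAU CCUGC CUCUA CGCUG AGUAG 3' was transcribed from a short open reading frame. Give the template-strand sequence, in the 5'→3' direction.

5'-CTACTCAGCGTAGAGGCAGGATGTTATTTTCAAAT-3'

Replace U with T to get the coding DNA strand: ATTTGAAAATAACATCCTGCCTCTACGCTGAGTAG. The template strand is its reverse complement (complement TAAACTTTTATTGTAGGACGGAGATGCGACTCATC, then reverse).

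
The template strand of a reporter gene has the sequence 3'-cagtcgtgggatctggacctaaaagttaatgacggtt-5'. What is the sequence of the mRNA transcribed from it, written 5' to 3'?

5'-GUCAGCACCCUAGACCUGGAUUUUCAAUUACUGCCAA-3'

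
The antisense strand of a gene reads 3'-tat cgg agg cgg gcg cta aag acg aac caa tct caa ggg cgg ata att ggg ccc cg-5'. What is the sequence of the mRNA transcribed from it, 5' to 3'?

5'-AUAGCCUCCGCCCGCGAUUUCUGCUUGGUUAGAGUUCCCGCCUAUUAACCCGGGGC-3'

Reading the template 3'→5' as shown, RNA polymerase pairs each base (A→U, T→A, G↔C) to build mRNA 5'→3' directly.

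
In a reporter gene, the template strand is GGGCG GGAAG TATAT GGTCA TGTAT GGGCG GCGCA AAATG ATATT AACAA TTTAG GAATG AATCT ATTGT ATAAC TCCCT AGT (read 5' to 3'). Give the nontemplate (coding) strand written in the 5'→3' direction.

5'-ACTAGGGAGTTATACAATAGATTCATTCCTAAATTGTTAATATCATTTTGCGCCGCCCATACATGACCATATACTTCCCGCCC-3'

The coding strand is complementary and antiparallel to the template: take the complement (A↔T, G↔C) and reverse.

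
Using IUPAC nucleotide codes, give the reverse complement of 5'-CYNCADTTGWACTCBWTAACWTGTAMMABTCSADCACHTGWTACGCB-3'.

Standard pairs A↔T, G↔C; ambiguity codes pair Y↔R, M↔K, W↔W, S↔S, B↔V, D↔H, N↔N. Complement (GRNGTHAACWTGAGVWATTGWACATKKTVAGSTHGTGDACWATGCGV), then reverse for 5'→3'.

5′-VGCGTAWCADGTGHTSGAVTKKTACAWGTTAWVGAGTWCAAHTGNRG-3′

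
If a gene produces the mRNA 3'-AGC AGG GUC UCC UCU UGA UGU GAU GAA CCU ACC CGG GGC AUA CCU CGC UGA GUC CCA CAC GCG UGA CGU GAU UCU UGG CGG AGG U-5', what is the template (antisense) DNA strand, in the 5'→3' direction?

5'-TCGTCCCAGAGGAGAACTACACTACTTGGATGGGCCCCGTATGGAGCGACTCAGGGTGTGCGCACTGCACTAAGAACCGCCTCCA-3'

Written 5'→3' the mRNA is UGGAGGCGGUUCUUAGUGCAGUGCGCACACCCUGAGUCGCUCCAUACGGGGCCCAUCCAAGUAGUGUAGUUCUCCUCUGGGACGA, so the coding DNA strand is TGGAGGCGGTTCTTAGTGCAGTGCGCACACCCTGAGTCGCTCCATACGGGGCCCATCCAAGTAGTGTAGTTCTCCTCTGGGACGA. The template is its reverse complement.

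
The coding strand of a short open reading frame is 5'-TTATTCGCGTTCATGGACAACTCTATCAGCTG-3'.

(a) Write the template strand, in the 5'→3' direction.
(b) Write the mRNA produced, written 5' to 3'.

(a) 5'-CAGCTGATAGAGTTGTCCATGAACGCGAATAA-3'
(b) 5′-UUAUUCGCGUUCAUGGACAACUCUAUCAGCUG-3′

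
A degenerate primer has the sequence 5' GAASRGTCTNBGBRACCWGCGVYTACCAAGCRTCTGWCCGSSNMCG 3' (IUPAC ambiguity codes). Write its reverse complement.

5′-CGKNSSCGGWCAGAYGCTTGGTARBCGCWGGTYVCVNAGACYSTTC-3′

Standard pairs A↔T, G↔C; ambiguity codes pair R↔Y, M↔K, W↔W, S↔S, B↔V, N↔N. Complement (CTTSYCAGANVCVYTGGWCGCBRATGGTTCGYAGACWGGCSSNKGC), then reverse for 5'→3'.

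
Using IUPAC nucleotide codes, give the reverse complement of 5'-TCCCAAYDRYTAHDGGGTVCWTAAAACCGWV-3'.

5'-BWCGGTTTTAWGBACCCHDTARYHRTTGGGA-3'

Standard pairs A↔T, G↔C; ambiguity codes pair R↔Y, W↔W, D↔H, V↔B. Complement (AGGGTTRHYRATDHCCCABGWATTTTGGCWB), then reverse for 5'→3'.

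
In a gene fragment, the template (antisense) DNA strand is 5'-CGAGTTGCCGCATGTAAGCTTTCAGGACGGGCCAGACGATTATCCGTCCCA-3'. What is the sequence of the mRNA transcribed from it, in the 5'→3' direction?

5'-UGGGACGGAUAAUCGUCUGGCCCGUCCUGAAAGCUUACAUGCGGCAACUCG-3'

The mRNA has the sequence of the coding strand (reverse complement of the template) with T→U. Reverse complement of CGAGTTGCCGCATGTAAGCTTTCAGGACGGGCCAGACGATTATCCGTCCCA is TGGGACGGATAATCGTCTGGCCCGTCCTGAAAGCTTACATGCGGCAACTCG; then T→U.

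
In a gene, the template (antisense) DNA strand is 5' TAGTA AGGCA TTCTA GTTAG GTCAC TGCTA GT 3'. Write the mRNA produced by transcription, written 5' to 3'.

5'-ACUAGCAGUGACCUAACUAGAAUGCCUUACUA-3'

RNA polymerase reads the template 3'→5' and synthesizes mRNA 5'→3' by base-pairing (A→U, T→A, G↔C). The complement of the template is ATCATTCCGTAAGATCAATCCAGTGACGATCA; antiparallel, so 5'→3' the coding strand is ACTAGCAGTGACCTAACTAGAATGCCTTACTA. Replace T with U for the mRNA.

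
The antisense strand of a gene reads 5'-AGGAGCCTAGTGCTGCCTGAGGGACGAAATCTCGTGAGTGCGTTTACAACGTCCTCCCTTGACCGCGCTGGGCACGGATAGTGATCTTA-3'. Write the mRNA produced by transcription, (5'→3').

RNA polymerase reads the template 3'→5' and synthesizes mRNA 5'→3' by base-pairing (A→U, T→A, G↔C). The complement of the template is TCCTCGGATCACGACGGACTCCCTGCTTTAGAGCACTCACGCAAATGTTGCAGGAGGGAACTGGCGCGACCCGTGCCTATCACTAGAAT; antiparallel, so 5'→3' the coding strand is TAAGATCACTATCCGTGCCCAGCGCGGTCAAGGGAGGACGTTGTAAACGCACTCACGAGATTTCGTCCCTCAGGCAGCACTAGGCTCCT. Replace T with U for the mRNA.

5′-UAAGAUCACUAUCCGUGCCCAGCGCGGUCAAGGGAGGACGUUGUAAACGCACUCACGAGAUUUCGUCCCUCAGGCAGCACUAGGCUCCU-3′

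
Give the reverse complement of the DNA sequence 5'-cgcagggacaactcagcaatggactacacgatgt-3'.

5'-ACATCGTGTAGTCCATTGCTGAGTTGTCCCTGCG-3'

Reading the sequence 3'→5' and pairing each base (A↔T, G↔C) gives the reverse complement directly.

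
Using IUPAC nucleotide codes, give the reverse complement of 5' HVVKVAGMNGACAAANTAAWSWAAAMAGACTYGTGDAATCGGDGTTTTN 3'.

5'-NAAAACHCCGATTHCACRAGTCTKTTTWSWTTANTTTGTCNKCTBMBBD-3'

Standard pairs A↔T, G↔C; ambiguity codes pair Y↔R, M↔K, W↔W, S↔S, D↔H, V↔B, N↔N. Complement (DBBMBTCKNCTGTTTNATTWSWTTTKTCTGARCACHTTAGCCHCAAAAN), then reverse for 5'→3'.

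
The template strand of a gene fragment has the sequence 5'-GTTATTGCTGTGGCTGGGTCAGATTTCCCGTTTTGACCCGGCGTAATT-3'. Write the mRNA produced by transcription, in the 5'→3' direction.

5'-AAUUACGCCGGGUCAAAACGGGAAAUCUGACCCAGCCACAGCAAUAAC-3'

The mRNA has the sequence of the coding strand (reverse complement of the template) with T→U. Reverse complement of GTTATTGCTGTGGCTGGGTCAGATTTCCCGTTTTGACCCGGCGTAATT is AATTACGCCGGGTCAAAACGGGAAATCTGACCCAGCCACAGCAATAAC; then T→U.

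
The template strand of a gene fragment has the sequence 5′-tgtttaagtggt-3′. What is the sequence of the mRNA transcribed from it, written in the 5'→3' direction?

The mRNA has the sequence of the coding strand (reverse complement of the template) with T→U. Reverse complement of TGTTTAAGTGGT is ACCACTTAAACA; then T→U.

5'-ACCACUUAAACA-3'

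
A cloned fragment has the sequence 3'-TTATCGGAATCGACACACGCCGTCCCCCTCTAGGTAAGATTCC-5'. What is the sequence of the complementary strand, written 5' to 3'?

The strand is given 3'→5', so its complement runs 5'→3' in the same left-to-right order: pair each base A↔T, G↔C.

5'-AATAGCCTTAGCTGTGTGCGGCAGGGGGAGATCCATTCTAAGG-3'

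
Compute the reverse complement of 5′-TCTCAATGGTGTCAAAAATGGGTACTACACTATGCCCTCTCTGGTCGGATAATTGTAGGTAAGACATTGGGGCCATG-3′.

5'-CATGGCCCCAATGTCTTACCTACAATTATCCGACCAGAGAGGGCATAGTGTAGTACCCATTTTTGACACCATTGAGA-3'

Complement each base (A↔T, G↔C): AGAGTTACCACAGTTTTTACCCATGATGTGATACGGGAGAGACCAGCCTATTAACATCCATTCTGTAACCCCGGTAC. Then reverse.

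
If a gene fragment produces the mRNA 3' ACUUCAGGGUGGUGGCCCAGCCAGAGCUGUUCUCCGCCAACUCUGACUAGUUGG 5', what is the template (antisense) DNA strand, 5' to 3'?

5'-TGAAGTCCCACCACCGGGTCGGTCTCGACAAGAGGCGGTTGAGACTGATCAACC-3'

Written 5'→3' the mRNA is GGUUGAUCAGUCUCAACCGCCUCUUGUCGAGACCGACCCGGUGGUGGGACUUCA, so the coding DNA strand is GGTTGATCAGTCTCAACCGCCTCTTGTCGAGACCGACCCGGTGGTGGGACTTCA. The template is its reverse complement.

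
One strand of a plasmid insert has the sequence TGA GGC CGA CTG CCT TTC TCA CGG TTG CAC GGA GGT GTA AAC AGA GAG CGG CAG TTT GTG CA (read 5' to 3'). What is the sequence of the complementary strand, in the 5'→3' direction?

Pairing A↔T and G↔C gives ACTCCGGCTGACGGAAAGAGTGCCAACGTGCCTCCACATTTGTCTCTCGCCGTCAAACACGT, running 3'→5'. Reverse for the 5'→3' convention.

5'-TGCACAAACTGCCGCTCTCTGTTTACACCTCCGTGCAACCGTGAGAAAGGCAGTCGGCCTCA-3'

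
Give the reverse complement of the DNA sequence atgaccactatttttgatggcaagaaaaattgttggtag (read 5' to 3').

5'-CTACCAACAATTTTTCTTGCCATCAAAAATAGTGGTCAT-3'

Complement each base (A↔T, G↔C): TACTGGTGATAAAAACTACCGTTCTTTTTAACAACCATC. Then reverse.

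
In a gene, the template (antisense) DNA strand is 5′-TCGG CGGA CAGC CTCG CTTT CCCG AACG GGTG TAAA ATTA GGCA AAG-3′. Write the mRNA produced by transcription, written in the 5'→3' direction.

5'-CUUUGCCUAAUUUUACACCCGUUCGGGAAAGCGAGGCUGUCCGCCGA-3'

The mRNA has the sequence of the coding strand (reverse complement of the template) with T→U. Reverse complement of TCGGCGGACAGCCTCGCTTTCCCGAACGGGTGTAAAATTAGGCAAAG is CTTTGCCTAATTTTACACCCGTTCGGGAAAGCGAGGCTGTCCGCCGA; then T→U.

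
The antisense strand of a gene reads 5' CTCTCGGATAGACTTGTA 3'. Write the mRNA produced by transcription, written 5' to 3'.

The mRNA has the sequence of the coding strand (reverse complement of the template) with T→U. Reverse complement of CTCTCGGATAGACTTGTA is TACAAGTCTATCCGAGAG; then T→U.

5′-UACAAGUCUAUCCGAGAG-3′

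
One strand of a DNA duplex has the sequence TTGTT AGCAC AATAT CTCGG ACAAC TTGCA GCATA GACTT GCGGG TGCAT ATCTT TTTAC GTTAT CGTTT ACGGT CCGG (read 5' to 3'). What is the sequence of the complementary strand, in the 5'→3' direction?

5'-CCGGACCGTAAACGATAACGTAAAAAGATATGCACCCGCAAGTCTATGCTGCAAGTTGTCCGAGATATTGTGCTAACAA-3'

Pairing A↔T and G↔C gives AACAATCGTGTTATAGAGCCTGTTGAACGTCGTATCTGAACGCCCACGTATAGAAAAATGCAATAGCAAATGCCAGGCC, running 3'→5'. Reverse for the 5'→3' convention.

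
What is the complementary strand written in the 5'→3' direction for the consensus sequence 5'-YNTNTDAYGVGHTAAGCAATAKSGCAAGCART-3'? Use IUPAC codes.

Standard pairs A↔T, G↔C; ambiguity codes pair R↔Y, K↔M, S↔S, D↔H, V↔B, N↔N. Complement (RNANAHTRCBCDATTCGTTATMSCGTTCGTYA), then reverse for 5'→3'.

5'-AYTGCTTGCSMTATTGCTTADCBCRTHANANR-3'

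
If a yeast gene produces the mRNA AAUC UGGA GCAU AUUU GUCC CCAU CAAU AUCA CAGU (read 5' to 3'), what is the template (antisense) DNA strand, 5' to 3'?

5′-ACTGTGATATTGATGGGGACAAATATGCTCCAGATT-3′

Replace U with T to get the coding DNA strand: AATCTGGAGCATATTTGTCCCCATCAATATCACAGT. The template strand is its reverse complement (complement TTAGACCTCGTATAAACAGGGGTAGTTATAGTGTCA, then reverse).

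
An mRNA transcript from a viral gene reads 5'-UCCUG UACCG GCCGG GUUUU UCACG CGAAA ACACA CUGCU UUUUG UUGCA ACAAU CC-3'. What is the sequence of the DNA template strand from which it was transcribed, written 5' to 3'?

5'-GGATTGTTGCAACAAAAAGCAGTGTGTTTTCGCGTGAAAAACCCGGCCGGTACAGGA-3'

Replace U with T to get the coding DNA strand: TCCTGTACCGGCCGGGTTTTTCACGCGAAAACACACTGCTTTTTGTTGCAACAATCC. The template strand is its reverse complement (complement AGGACATGGCCGGCCCAAAAAGTGCGCTTTTGTGTGACGAAAAACAACGTTGTTAGG, then reverse).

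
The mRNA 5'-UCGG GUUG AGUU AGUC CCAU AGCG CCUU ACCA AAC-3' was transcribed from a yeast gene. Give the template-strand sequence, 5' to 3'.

5'-GTTTGGTAAGGCGCTATGGGACTAACTCAACCCGA-3'

Replace U with T to get the coding DNA strand: TCGGGTTGAGTTAGTCCCATAGCGCCTTACCAAAC. The template strand is its reverse complement (complement AGCCCAACTCAATCAGGGTATCGCGGAATGGTTTG, then reverse).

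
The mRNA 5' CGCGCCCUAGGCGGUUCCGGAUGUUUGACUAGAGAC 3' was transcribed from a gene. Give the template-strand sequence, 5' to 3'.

5'-GTCTCTAGTCAAACATCCGGAACCGCCTAGGGCGCG-3'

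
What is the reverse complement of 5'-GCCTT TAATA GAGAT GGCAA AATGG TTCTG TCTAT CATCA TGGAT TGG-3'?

5'-CCAATCCATGATGATAGACAGAACCATTTTGCCATCTCTATTAAAGGC-3'

Reading the sequence 3'→5' and pairing each base (A↔T, G↔C) gives the reverse complement directly.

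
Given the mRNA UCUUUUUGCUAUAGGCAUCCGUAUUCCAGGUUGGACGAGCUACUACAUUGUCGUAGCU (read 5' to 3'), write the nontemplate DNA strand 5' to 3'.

The coding DNA strand has the same 5'→3' sequence as the mRNA with U replaced by T.

5'-TCTTTTTGCTATAGGCATCCGTATTCCAGGTTGGACGAGCTACTACATTGTCGTAGCT-3'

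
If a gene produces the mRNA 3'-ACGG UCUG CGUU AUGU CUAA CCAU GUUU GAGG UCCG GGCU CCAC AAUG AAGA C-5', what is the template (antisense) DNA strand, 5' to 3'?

5'-TGCCAGACGCAATACAGATTGGTACAAACTCCAGGCCCGAGGTGTTACTTCTG-3'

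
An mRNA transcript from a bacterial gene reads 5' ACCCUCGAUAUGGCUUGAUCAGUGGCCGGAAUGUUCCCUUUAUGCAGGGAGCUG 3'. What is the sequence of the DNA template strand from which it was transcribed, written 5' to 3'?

5'-CAGCTCCCTGCATAAAGGGAACATTCCGGCCACTGATCAAGCCATATCGAGGGT-3'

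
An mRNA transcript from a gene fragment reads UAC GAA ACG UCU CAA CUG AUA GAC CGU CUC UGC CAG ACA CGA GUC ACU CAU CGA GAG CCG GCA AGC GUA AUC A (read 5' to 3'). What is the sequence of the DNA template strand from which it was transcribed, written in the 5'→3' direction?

5'-TGATTACGCTTGCCGGCTCTCGATGAGTGACTCGTGTCTGGCAGAGACGGTCTATCAGTTGAGACGTTTCGTA-3'

Replace U with T to get the coding DNA strand: TACGAAACGTCTCAACTGATAGACCGTCTCTGCCAGACACGAGTCACTCATCGAGAGCCGGCAAGCGTAATCA. The template strand is its reverse complement (complement ATGCTTTGCAGAGTTGACTATCTGGCAGAGACGGTCTGTGCTCAGTGAGTAGCTCTCGGCCGTTCGCATTAGT, then reverse).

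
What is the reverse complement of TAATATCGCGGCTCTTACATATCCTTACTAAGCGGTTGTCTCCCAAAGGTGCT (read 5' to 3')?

Reading the sequence 3'→5' and pairing each base (A↔T, G↔C) gives the reverse complement directly.

5'-AGCACCTTTGGGAGACAACCGCTTAGTAAGGATATGTAAGAGCCGCGATATTA-3'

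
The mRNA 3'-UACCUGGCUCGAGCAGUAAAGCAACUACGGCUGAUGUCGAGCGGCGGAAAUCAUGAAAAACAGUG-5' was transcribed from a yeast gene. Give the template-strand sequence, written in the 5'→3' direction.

Written 5'→3' the mRNA is GUGACAAAAAGUACUAAAGGCGGCGAGCUGUAGUCGGCAUCAACGAAAUGACGAGCUCGGUCCAU, so the coding DNA strand is GTGACAAAAAGTACTAAAGGCGGCGAGCTGTAGTCGGCATCAACGAAATGACGAGCTCGGTCCAT. The template is its reverse complement.

5'-ATGGACCGAGCTCGTCATTTCGTTGATGCCGACTACAGCTCGCCGCCTTTAGTACTTTTTGTCAC-3'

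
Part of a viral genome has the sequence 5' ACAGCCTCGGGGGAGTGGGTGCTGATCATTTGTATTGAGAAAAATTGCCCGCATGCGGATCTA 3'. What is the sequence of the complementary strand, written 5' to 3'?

Pairing A↔T and G↔C gives TGTCGGAGCCCCCTCACCCACGACTAGTAAACATAACTCTTTTTAACGGGCGTACGCCTAGAT, running 3'→5'. Reverse for the 5'→3' convention.

5'-TAGATCCGCATGCGGGCAATTTTTCTCAATACAAATGATCAGCACCCACTCCCCCGAGGCTGT-3'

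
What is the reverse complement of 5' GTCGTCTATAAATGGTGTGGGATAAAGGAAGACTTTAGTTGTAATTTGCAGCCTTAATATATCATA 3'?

Reading the sequence 3'→5' and pairing each base (A↔T, G↔C) gives the reverse complement directly.

5′-TATGATATATTAAGGCTGCAAATTACAACTAAAGTCTTCCTTTATCCCACACCATTTATAGACGAC-3′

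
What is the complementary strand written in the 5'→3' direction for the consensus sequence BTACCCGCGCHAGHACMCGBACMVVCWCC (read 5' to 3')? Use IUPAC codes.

5'-GGWGBBKGTVCGKGTDCTDGCGCGGGTAV-3'

Standard pairs A↔T, G↔C; ambiguity codes pair M↔K, W↔W, B↔V, H↔D. Complement (VATGGGCGCGDTCDTGKGCVTGKBBGWGG), then reverse for 5'→3'.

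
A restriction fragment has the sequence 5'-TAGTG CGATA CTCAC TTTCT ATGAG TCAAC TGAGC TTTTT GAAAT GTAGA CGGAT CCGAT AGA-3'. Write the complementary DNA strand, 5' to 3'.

The complement of TAGTGCGATACTCACTTTCTATGAGTCAACTGAGCTTTTTGAAATGTAGACGGATCCGATAGA is ATCACGCTATGAGTGAAAGATACTCAGTTGACTCGAAAAACTTTACATCTGCCTAGGCTATCT (A↔T, G↔C). DNA strands are antiparallel, so the complementary strand runs 3'→5'; reversing gives the 5'→3' form.

5'-TCTATCGGATCCGTCTACATTTCAAAAAGCTCAGTTGACTCATAGAAAGTGAGTATCGCACTA-3'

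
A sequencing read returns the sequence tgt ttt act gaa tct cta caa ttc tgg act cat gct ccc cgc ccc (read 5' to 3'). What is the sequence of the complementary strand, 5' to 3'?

5'-GGGGCGGGGAGCATGAGTCCAGAATTGTAGAGATTCAGTAAAACA-3'

The complement of TGTTTTACTGAATCTCTACAATTCTGGACTCATGCTCCCCGCCCC is ACAAAATGACTTAGAGATGTTAAGACCTGAGTACGAGGGGCGGGG (A↔T, G↔C). DNA strands are antiparallel, so the complementary strand runs 3'→5'; reversing gives the 5'→3' form.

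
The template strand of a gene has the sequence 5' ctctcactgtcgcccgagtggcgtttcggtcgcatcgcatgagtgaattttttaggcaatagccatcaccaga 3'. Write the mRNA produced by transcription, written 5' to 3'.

The mRNA has the sequence of the coding strand (reverse complement of the template) with T→U. Reverse complement of CTCTCACTGTCGCCCGAGTGGCGTTTCGGTCGCATCGCATGAGTGAATTTTTTAGGCAATAGCCATCACCAGA is TCTGGTGATGGCTATTGCCTAAAAAATTCACTCATGCGATGCGACCGAAACGCCACTCGGGCGACAGTGAGAG; then T→U.

5'-UCUGGUGAUGGCUAUUGCCUAAAAAAUUCACUCAUGCGAUGCGACCGAAACGCCACUCGGGCGACAGUGAGAG-3'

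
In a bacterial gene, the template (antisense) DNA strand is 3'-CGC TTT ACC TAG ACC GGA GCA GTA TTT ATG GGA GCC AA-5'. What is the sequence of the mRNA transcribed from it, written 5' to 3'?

5'-GCGAAAUGGAUCUGGCCUCGUCAUAAAUACCCUCGGUU-3'

Reading the template 3'→5' as shown, RNA polymerase pairs each base (A→U, T→A, G↔C) to build mRNA 5'→3' directly.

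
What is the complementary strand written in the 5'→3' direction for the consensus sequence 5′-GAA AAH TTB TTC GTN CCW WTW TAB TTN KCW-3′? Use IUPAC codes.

5'-WGMNAAVTAWAWWGGNACGAAVAADTTTTC-3'

Standard pairs A↔T, G↔C; ambiguity codes pair K↔M, W↔W, B↔V, H↔D, N↔N. Complement (CTTTTDAAVAAGCANGGWWAWATVAANMGW), then reverse for 5'→3'.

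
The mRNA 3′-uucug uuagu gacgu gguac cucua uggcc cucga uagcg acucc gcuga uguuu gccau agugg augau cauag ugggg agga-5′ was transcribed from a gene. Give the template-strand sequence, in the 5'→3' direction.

Written 5'→3' the mRNA is AGGAGGGGUGAUACUAGUAGGUGAUACCGUUUGUAGUCGCCUCAGCGAUAGCUCCCGGUAUCUCCAUGGUGCAGUGAUUGUCUU, so the coding DNA strand is AGGAGGGGTGATACTAGTAGGTGATACCGTTTGTAGTCGCCTCAGCGATAGCTCCCGGTATCTCCATGGTGCAGTGATTGTCTT. The template is its reverse complement.

5'-AAGACAATCACTGCACCATGGAGATACCGGGAGCTATCGCTGAGGCGACTACAAACGGTATCACCTACTAGTATCACCCCTCCT-3'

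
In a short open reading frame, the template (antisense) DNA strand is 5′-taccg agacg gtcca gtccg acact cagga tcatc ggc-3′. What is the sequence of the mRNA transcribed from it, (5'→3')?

5'-GCCGAUGAUCCUGAGUGUCGGACUGGACCGUCUCGGUA-3'

The mRNA has the sequence of the coding strand (reverse complement of the template) with T→U. Reverse complement of TACCGAGACGGTCCAGTCCGACACTCAGGATCATCGGC is GCCGATGATCCTGAGTGTCGGACTGGACCGTCTCGGTA; then T→U.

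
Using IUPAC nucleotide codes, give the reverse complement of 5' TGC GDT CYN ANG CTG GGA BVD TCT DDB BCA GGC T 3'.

Standard pairs A↔T, G↔C; ambiguity codes pair Y↔R, B↔V, D↔H, N↔N. Complement (ACGCHAGRNTNCGACCCTVBHAGAHHVVGTCCGA), then reverse for 5'→3'.

5′-AGCCTGVVHHAGAHBVTCCCAGCNTNRGAHCGCA-3′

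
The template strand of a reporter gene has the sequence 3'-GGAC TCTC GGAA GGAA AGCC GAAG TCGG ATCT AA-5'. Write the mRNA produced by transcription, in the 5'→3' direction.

5′-CCUGAGAGCCUUCCUUUCGGCUUCAGCCUAGAUU-3′

Reading the template 3'→5' as shown, RNA polymerase pairs each base (A→U, T→A, G↔C) to build mRNA 5'→3' directly.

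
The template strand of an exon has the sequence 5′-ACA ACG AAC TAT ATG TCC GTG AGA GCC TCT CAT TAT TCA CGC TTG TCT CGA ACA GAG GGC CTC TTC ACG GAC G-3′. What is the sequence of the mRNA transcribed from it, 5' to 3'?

5'-CGUCCGUGAAGAGGCCCUCUGUUCGAGACAAGCGUGAAUAAUGAGAGGCUCUCACGGACAUAUAGUUCGUUGU-3'

The mRNA has the sequence of the coding strand (reverse complement of the template) with T→U. Reverse complement of ACAACGAACTATATGTCCGTGAGAGCCTCTCATTATTCACGCTTGTCTCGAACAGAGGGCCTCTTCACGGACG is CGTCCGTGAAGAGGCCCTCTGTTCGAGACAAGCGTGAATAATGAGAGGCTCTCACGGACATATAGTTCGTTGT; then T→U.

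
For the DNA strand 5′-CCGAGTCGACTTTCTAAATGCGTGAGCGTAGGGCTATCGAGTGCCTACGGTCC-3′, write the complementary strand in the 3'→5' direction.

Base-pairing A↔T, G↔C gives the complement. The complementary strand is antiparallel, so paired with a 5'→3' strand it runs 3'→5'.

3'-GGCTCAGCTGAAAGATTTACGCACTCGCATCCCGATAGCTCACGGATGCCAGG-5'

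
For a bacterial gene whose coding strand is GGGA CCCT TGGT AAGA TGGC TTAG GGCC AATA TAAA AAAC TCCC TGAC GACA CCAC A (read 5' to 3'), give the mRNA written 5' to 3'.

The mRNA is synthesized from the template strand, so it matches the coding strand with T replaced by U.

5'-GGGACCCUUGGUAAGAUGGCUUAGGGCCAAUAUAAAAAACUCCCUGACGACACCACA-3'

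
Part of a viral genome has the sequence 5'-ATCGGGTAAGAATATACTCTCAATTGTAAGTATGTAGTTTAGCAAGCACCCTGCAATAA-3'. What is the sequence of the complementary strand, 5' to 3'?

Pairing A↔T and G↔C gives TAGCCCATTCTTATATGAGAGTTAACATTCATACATCAAATCGTTCGTGGGACGTTATT, running 3'→5'. Reverse for the 5'→3' convention.

5′-TTATTGCAGGGTGCTTGCTAAACTACATACTTACAATTGAGAGTATATTCTTACCCGAT-3′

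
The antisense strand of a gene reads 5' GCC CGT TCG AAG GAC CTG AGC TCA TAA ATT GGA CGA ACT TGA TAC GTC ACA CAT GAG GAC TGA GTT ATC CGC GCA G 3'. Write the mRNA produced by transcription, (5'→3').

The mRNA has the sequence of the coding strand (reverse complement of the template) with T→U. Reverse complement of GCCCGTTCGAAGGACCTGAGCTCATAAATTGGACGAACTTGATACGTCACACATGAGGACTGAGTTATCCGCGCAG is CTGCGCGGATAACTCAGTCCTCATGTGTGACGTATCAAGTTCGTCCAATTTATGAGCTCAGGTCCTTCGAACGGGC; then T→U.

5'-CUGCGCGGAUAACUCAGUCCUCAUGUGUGACGUAUCAAGUUCGUCCAAUUUAUGAGCUCAGGUCCUUCGAACGGGC-3'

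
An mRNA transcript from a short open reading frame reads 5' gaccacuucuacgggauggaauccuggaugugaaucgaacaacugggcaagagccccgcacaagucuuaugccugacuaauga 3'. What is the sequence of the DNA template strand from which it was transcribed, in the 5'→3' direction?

5'-TCATTAGTCAGGCATAAGACTTGTGCGGGGCTCTTGCCCAGTTGTTCGATTCACATCCAGGATTCCATCCCGTAGAAGTGGTC-3'

Replace U with T to get the coding DNA strand: GACCACTTCTACGGGATGGAATCCTGGATGTGAATCGAACAACTGGGCAAGAGCCCCGCACAAGTCTTATGCCTGACTAATGA. The template strand is its reverse complement (complement CTGGTGAAGATGCCCTACCTTAGGACCTACACTTAGCTTGTTGACCCGTTCTCGGGGCGTGTTCAGAATACGGACTGATTACT, then reverse).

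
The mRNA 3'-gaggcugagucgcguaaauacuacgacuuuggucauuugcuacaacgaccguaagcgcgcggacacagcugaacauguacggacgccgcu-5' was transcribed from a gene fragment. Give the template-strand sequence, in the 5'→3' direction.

5'-CTCCGACTCAGCGCATTTATGATGCTGAAACCAGTAAACGATGTTGCTGGCATTCGCGCGCCTGTGTCGACTTGTACATGCCTGCGGCGA-3'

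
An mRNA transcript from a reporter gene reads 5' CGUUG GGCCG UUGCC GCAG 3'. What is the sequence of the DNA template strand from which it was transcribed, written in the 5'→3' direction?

5'-CTGCGGCAACGGCCCAACG-3'

Replace U with T to get the coding DNA strand: CGTTGGGCCGTTGCCGCAG. The template strand is its reverse complement (complement GCAACCCGGCAACGGCGTC, then reverse).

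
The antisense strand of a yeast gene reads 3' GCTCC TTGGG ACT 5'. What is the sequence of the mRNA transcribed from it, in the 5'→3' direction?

Reading the template 3'→5' as shown, RNA polymerase pairs each base (A→U, T→A, G↔C) to build mRNA 5'→3' directly.

5'-CGAGGAACCCUGA-3'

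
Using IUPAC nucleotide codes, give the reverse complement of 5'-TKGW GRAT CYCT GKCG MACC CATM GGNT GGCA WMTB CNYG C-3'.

5′-GCRNGVAKWTGCCANCCKATGGGTKCGMCAGRGATYCWCMA-3′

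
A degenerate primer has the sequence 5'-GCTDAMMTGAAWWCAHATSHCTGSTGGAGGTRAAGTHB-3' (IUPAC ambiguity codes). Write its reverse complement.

Standard pairs A↔T, G↔C; ambiguity codes pair R↔Y, M↔K, W↔W, S↔S, B↔V, D↔H. Complement (CGAHTKKACTTWWGTDTASDGACSACCTCCAYTTCADV), then reverse for 5'→3'.

5′-VDACTTYACCTCCASCAGDSATDTGWWTTCAKKTHAGC-3′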